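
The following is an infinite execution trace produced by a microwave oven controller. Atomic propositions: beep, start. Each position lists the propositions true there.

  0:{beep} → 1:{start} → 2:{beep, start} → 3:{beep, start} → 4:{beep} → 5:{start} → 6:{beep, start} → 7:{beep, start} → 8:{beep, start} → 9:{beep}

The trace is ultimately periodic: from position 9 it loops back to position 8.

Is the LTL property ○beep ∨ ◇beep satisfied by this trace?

Yes

The position after 0 is 1; beep is false there.
beep holds at position 0, which is reachable from 0, so ◇beep holds.
At position 0: ○beep is false; ◇beep is true; so ○beep ∨ ◇beep is true.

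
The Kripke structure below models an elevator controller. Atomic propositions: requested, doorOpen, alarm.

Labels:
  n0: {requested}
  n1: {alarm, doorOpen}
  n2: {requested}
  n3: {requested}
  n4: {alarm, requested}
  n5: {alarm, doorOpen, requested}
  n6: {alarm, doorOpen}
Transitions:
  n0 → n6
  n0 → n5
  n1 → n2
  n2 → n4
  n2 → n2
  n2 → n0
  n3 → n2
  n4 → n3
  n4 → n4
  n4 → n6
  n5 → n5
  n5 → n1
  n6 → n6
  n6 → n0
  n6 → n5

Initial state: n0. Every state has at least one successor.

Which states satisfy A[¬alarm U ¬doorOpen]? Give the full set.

States satisfying ¬alarm: {n0, n2, n3}.
States satisfying ¬doorOpen: {n0, n2, n3, n4}.
States satisfying A[¬alarm U ¬doorOpen]: {n0, n2, n3, n4}.

{n0, n2, n3, n4}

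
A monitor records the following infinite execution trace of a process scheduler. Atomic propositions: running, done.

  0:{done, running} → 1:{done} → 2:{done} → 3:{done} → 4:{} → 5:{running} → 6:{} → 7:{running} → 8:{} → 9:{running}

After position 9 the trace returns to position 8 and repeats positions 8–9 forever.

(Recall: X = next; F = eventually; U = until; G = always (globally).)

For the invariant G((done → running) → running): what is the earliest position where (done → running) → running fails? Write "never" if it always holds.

4

Check (done → running) → running at each position in order: 0 ✓, 1 ✓, 2 ✓, 3 ✓.
At position 4 the labels are {}, so (done → running) → running is false there. This is the first violation.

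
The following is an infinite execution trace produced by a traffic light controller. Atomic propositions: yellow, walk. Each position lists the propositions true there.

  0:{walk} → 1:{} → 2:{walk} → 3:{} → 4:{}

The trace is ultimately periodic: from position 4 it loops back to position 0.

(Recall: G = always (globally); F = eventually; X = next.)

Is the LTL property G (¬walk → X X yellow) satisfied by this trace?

Does not hold

¬walk → X X yellow must hold at every position from 0 onward. It fails at position 1, so G (¬walk → X X yellow) is false.
Positions where ¬walk holds: 1, 3, 4.
Check X X yellow at each: 1→fails, 3→fails, 4→fails.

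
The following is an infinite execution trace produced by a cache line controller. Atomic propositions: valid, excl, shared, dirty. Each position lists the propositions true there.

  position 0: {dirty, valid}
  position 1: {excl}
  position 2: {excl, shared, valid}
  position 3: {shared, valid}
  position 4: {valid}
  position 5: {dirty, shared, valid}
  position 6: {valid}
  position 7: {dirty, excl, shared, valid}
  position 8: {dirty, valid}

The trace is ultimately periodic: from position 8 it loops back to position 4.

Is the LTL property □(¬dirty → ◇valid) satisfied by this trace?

Yes

¬dirty → ◇valid holds at every position 0..8, and those are all positions ever visited, so □(¬dirty → ◇valid) holds.
Positions where ¬dirty holds: 1, 2, 3, 4, 6.
Check ◇valid at each: 1→ok, 2→ok, 3→ok, 4→ok, 6→ok.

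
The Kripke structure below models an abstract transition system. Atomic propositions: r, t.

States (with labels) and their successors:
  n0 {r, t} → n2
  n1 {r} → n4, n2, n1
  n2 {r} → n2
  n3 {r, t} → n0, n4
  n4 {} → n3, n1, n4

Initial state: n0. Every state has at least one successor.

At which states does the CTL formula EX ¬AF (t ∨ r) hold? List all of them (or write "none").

States satisfying ¬AF (t ∨ r): {n4}.
States satisfying EX ¬AF (t ∨ r): {n1, n3, n4}.

{n1, n3, n4}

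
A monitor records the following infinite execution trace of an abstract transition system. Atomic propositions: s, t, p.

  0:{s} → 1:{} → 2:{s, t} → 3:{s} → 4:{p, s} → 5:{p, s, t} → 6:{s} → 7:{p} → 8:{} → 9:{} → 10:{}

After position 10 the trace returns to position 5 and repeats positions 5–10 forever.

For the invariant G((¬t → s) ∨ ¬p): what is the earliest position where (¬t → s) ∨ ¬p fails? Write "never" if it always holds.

Check (¬t → s) ∨ ¬p at each position in order: 0 ✓, 1 ✓, 2 ✓, 3 ✓, 4 ✓, 5 ✓, 6 ✓.
At position 7 the labels are {p}, so (¬t → s) ∨ ¬p is false there. This is the first violation.

7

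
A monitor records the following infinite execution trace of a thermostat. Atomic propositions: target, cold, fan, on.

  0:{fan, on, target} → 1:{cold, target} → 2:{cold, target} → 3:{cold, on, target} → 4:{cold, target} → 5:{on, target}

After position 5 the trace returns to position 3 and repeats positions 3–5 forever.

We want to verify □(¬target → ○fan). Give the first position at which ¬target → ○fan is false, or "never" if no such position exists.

¬target → ○fan holds at every position 0..5, and those are all the positions the trace ever visits, so the invariant □(¬target → ○fan) is never violated.

never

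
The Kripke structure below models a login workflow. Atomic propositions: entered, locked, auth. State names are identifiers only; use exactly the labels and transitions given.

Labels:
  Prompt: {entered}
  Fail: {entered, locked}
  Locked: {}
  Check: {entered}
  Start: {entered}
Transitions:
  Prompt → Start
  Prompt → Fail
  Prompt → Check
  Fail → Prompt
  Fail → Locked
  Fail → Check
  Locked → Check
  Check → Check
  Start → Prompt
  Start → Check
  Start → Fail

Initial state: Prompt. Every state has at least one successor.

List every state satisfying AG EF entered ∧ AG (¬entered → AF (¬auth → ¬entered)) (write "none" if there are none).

{Prompt, Fail, Locked, Check, Start}

States satisfying EF entered: {Prompt, Fail, Locked, Check, Start}.
States satisfying AG EF entered: {Prompt, Fail, Locked, Check, Start}.
States satisfying ¬entered → AF (¬auth → ¬entered): {Prompt, Fail, Locked, Check, Start}.
States satisfying AG (¬entered → AF (¬auth → ¬entered)): {Prompt, Fail, Locked, Check, Start}.
States satisfying AG EF entered ∧ AG (¬entered → AF (¬auth → ¬entered)): {Prompt, Fail, Locked, Check, Start}.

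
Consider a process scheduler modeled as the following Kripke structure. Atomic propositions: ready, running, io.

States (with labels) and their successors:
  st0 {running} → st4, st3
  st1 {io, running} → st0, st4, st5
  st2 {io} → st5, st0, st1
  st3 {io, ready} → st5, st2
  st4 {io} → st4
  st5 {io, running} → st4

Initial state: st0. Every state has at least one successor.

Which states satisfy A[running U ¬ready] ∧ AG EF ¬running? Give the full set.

States satisfying running: {st0, st1, st5}.
States satisfying ¬ready: {st0, st1, st2, st4, st5}.
States satisfying A[running U ¬ready]: {st0, st1, st2, st4, st5}.
States satisfying EF ¬running: {st0, st1, st2, st3, st4, st5}.
States satisfying AG EF ¬running: {st0, st1, st2, st3, st4, st5}.
States satisfying A[running U ¬ready] ∧ AG EF ¬running: {st0, st1, st2, st4, st5}.

{st0, st1, st2, st4, st5}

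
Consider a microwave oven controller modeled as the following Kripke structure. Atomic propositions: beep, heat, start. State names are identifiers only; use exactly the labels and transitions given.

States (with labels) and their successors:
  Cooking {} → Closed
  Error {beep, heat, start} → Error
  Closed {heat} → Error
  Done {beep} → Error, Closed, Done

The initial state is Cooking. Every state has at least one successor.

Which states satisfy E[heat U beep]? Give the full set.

{Error, Closed, Done}

States satisfying heat: {Error, Closed}.
States satisfying beep: {Error, Done}.
States satisfying E[heat U beep]: {Error, Closed, Done}.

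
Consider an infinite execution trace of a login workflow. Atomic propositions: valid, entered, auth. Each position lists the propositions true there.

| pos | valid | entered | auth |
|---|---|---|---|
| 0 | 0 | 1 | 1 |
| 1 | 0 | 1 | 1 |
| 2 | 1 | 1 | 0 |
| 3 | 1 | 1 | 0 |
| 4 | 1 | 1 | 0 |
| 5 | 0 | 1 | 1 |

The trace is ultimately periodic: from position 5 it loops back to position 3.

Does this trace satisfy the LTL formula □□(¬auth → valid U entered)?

Holds

□(¬auth → valid U entered) holds at every position 0..5, and those are all positions ever visited, so □□(¬auth → valid U entered) holds.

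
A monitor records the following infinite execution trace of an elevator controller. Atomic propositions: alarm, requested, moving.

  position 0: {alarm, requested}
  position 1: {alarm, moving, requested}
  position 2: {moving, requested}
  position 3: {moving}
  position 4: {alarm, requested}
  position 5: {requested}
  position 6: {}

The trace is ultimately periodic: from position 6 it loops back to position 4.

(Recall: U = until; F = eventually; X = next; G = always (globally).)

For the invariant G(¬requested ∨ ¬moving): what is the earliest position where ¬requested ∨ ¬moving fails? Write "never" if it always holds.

Check ¬requested ∨ ¬moving at each position in order: 0 ✓.
At position 1 the labels are {alarm, moving, requested}, so ¬requested ∨ ¬moving is false there. This is the first violation.

1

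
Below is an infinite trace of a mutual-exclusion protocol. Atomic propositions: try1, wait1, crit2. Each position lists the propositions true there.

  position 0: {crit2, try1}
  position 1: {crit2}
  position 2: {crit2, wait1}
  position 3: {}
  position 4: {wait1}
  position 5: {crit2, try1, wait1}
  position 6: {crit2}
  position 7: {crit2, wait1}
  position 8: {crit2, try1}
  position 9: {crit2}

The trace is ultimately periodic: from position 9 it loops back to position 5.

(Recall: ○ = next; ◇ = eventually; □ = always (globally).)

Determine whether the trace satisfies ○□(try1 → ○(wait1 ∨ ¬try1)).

Yes

The position after 0 is 1; □(try1 → ○(wait1 ∨ ¬try1)) is true there.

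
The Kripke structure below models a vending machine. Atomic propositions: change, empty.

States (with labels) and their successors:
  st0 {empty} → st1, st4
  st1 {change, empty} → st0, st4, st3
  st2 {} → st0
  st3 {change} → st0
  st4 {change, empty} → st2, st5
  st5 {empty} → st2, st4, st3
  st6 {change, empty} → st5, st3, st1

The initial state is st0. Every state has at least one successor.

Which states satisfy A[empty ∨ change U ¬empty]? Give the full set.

States satisfying empty ∨ change: {st0, st1, st3, st4, st5, st6}.
States satisfying ¬empty: {st2, st3}.
States satisfying A[empty ∨ change U ¬empty]: {st2, st3}.

{st2, st3}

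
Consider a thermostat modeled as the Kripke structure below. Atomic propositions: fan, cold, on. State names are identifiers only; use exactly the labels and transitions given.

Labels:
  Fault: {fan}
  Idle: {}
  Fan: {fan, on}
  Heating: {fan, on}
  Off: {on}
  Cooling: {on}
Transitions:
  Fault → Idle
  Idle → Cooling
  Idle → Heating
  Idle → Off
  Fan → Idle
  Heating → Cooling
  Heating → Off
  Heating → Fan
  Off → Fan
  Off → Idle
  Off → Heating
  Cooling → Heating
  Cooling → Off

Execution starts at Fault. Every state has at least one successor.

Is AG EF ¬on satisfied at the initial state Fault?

Satisfied

States satisfying EF ¬on: {Fault, Idle, Fan, Heating, Off, Cooling}.
States satisfying AG EF ¬on: {Fault, Idle, Fan, Heating, Off, Cooling}.
Every state reachable from Fault satisfies EF ¬on.
Fault ∈ Sat(AG EF ¬on).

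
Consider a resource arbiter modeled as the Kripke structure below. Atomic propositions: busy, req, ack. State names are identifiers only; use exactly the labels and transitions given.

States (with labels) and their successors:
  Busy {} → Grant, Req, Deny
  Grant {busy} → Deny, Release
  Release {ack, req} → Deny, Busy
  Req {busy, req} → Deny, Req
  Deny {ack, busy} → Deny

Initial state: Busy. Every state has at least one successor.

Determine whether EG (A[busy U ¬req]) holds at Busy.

States satisfying A[busy U ¬req]: {Busy, Grant, Deny}.
States satisfying EG (A[busy U ¬req]): {Busy, Grant, Deny}.
Busy ∈ Sat(EG (A[busy U ¬req])).

Yes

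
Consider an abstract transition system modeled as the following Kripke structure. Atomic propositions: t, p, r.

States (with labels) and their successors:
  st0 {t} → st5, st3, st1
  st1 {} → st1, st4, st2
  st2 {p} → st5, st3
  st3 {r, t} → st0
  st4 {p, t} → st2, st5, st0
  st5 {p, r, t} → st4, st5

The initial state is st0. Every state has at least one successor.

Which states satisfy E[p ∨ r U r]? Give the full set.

States satisfying p ∨ r: {st2, st3, st4, st5}.
States satisfying r: {st3, st5}.
States satisfying E[p ∨ r U r]: {st2, st3, st4, st5}.

{st2, st3, st4, st5}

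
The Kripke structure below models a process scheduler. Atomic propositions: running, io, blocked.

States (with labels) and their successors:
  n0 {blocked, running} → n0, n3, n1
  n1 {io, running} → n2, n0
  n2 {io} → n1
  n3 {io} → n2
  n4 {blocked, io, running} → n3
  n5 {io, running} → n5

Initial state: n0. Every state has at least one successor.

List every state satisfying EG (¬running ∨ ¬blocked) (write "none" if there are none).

States satisfying ¬running ∨ ¬blocked: {n1, n2, n3, n5}.
States satisfying EG (¬running ∨ ¬blocked): {n1, n2, n3, n5}.

{n1, n2, n3, n5}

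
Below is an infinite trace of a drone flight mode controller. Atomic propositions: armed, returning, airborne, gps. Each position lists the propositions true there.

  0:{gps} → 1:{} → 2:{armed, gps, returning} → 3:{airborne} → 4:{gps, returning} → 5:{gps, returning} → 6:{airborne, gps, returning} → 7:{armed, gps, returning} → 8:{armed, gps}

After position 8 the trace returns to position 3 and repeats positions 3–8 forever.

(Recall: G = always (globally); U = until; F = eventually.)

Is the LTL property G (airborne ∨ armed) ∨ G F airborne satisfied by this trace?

Yes

airborne ∨ armed must hold at every position from 0 onward. It fails at position 0, so G (airborne ∨ armed) is false.
F airborne holds at every position 0..8, and those are all positions ever visited, so G F airborne holds.
At position 0: G (airborne ∨ armed) is false; G F airborne is true; so G (airborne ∨ armed) ∨ G F airborne is true.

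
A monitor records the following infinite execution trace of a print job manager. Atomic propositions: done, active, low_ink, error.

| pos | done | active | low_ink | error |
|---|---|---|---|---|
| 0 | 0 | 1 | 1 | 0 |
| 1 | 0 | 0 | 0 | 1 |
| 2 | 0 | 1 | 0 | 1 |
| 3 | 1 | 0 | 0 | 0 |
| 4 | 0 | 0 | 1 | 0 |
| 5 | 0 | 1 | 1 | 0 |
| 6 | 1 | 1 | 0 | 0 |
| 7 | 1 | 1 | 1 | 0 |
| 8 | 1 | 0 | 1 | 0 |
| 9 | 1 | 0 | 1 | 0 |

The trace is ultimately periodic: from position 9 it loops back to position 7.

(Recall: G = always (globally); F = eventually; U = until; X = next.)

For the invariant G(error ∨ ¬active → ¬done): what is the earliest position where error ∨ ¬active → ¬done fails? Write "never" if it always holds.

Check error ∨ ¬active → ¬done at each position in order: 0 ✓, 1 ✓, 2 ✓.
At position 3 the labels are {done}, so error ∨ ¬active → ¬done is false there. This is the first violation.

3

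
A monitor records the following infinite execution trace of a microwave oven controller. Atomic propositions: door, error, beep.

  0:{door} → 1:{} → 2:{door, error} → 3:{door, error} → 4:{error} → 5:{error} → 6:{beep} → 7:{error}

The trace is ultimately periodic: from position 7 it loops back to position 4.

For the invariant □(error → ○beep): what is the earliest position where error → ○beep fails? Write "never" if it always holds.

Check error → ○beep at each position in order: 0 ✓, 1 ✓.
At position 2 the labels are {door, error} and the next position 3 has {door, error}, so error → ○beep is false there. This is the first violation.

2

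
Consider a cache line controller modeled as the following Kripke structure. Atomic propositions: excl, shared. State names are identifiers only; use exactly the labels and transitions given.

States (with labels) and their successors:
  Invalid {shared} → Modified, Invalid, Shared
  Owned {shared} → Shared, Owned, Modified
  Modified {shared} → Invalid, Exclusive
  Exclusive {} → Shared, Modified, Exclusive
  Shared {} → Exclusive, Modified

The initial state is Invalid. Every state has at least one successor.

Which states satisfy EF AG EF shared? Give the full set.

{Invalid, Owned, Modified, Exclusive, Shared}

States satisfying AG EF shared: {Invalid, Owned, Modified, Exclusive, Shared}.
States satisfying EF AG EF shared: {Invalid, Owned, Modified, Exclusive, Shared}.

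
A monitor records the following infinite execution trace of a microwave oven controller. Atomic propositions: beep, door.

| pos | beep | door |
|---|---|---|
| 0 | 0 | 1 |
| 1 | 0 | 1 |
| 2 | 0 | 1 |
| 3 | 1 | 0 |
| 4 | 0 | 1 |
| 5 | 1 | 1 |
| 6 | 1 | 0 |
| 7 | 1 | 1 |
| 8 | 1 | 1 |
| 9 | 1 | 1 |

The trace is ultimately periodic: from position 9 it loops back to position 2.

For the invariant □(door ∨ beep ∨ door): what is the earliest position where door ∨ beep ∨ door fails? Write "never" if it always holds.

never

door ∨ beep ∨ door holds at every position 0..9, and those are all the positions the trace ever visits, so the invariant □(door ∨ beep ∨ door) is never violated.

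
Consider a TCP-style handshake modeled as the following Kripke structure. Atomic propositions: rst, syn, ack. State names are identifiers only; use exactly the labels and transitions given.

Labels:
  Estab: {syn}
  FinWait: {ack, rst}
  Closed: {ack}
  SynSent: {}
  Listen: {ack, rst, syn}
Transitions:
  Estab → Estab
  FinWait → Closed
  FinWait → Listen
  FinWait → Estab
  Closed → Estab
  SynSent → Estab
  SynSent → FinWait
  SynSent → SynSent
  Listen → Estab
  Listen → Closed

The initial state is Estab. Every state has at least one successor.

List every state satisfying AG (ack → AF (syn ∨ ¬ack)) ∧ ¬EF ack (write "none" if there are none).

{Estab}

States satisfying ack → AF (syn ∨ ¬ack): {Estab, FinWait, Closed, SynSent, Listen}.
States satisfying AG (ack → AF (syn ∨ ¬ack)): {Estab, FinWait, Closed, SynSent, Listen}.
States satisfying ack: {FinWait, Closed, Listen}.
States satisfying EF ack: {FinWait, Closed, SynSent, Listen}.
States satisfying ¬EF ack: {Estab}.
States satisfying AG (ack → AF (syn ∨ ¬ack)) ∧ ¬EF ack: {Estab}.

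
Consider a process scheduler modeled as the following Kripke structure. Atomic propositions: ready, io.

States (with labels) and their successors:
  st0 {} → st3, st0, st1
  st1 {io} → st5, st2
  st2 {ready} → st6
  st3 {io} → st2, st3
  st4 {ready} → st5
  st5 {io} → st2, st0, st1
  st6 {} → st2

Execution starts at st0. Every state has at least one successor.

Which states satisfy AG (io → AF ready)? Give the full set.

States satisfying io → AF ready: {st0, st2, st4, st6}.
States satisfying AG (io → AF ready): {st2, st6}.

{st2, st6}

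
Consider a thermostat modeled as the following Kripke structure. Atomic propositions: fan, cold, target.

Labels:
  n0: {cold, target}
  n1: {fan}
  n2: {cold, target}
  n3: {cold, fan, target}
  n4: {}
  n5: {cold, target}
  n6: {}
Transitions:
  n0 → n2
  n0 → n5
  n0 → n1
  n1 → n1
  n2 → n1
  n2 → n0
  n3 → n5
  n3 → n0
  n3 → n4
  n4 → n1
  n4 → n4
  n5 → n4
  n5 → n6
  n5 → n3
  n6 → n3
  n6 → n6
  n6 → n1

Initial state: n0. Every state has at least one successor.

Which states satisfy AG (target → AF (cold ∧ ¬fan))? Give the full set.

{n1, n4}

States satisfying target → AF (cold ∧ ¬fan): {n0, n1, n2, n4, n5, n6}.
States satisfying AG (target → AF (cold ∧ ¬fan)): {n1, n4}.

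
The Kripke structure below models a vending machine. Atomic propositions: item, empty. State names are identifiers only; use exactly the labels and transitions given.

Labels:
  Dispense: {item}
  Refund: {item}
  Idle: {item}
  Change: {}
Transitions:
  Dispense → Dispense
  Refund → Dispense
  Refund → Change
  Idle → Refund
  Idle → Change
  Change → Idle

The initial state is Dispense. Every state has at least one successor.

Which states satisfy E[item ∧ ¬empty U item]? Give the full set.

{Dispense, Refund, Idle}

States satisfying item ∧ ¬empty: {Dispense, Refund, Idle}.
States satisfying item: {Dispense, Refund, Idle}.
States satisfying E[item ∧ ¬empty U item]: {Dispense, Refund, Idle}.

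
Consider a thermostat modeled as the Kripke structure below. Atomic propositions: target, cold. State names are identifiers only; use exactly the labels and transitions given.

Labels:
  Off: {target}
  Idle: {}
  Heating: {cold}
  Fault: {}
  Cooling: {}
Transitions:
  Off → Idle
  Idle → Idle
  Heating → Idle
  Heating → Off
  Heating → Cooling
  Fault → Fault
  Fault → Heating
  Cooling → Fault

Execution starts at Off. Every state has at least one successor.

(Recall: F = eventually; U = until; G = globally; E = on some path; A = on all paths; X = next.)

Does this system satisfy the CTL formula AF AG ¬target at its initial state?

Satisfied

States satisfying AG ¬target: {Idle}.
States satisfying AF AG ¬target: {Off, Idle}.
Off ∈ Sat(AF AG ¬target).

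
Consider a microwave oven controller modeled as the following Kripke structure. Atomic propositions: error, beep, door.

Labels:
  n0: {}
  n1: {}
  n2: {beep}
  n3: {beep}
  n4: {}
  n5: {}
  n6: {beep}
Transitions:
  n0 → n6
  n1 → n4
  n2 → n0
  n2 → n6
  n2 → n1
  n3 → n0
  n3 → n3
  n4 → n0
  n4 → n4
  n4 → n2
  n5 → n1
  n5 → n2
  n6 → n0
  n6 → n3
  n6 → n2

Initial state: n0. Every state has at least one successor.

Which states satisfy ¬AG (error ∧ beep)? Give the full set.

States satisfying error ∧ beep: ∅.
States satisfying AG (error ∧ beep): ∅.
States satisfying ¬AG (error ∧ beep): {n0, n1, n2, n3, n4, n5, n6}.

{n0, n1, n2, n3, n4, n5, n6}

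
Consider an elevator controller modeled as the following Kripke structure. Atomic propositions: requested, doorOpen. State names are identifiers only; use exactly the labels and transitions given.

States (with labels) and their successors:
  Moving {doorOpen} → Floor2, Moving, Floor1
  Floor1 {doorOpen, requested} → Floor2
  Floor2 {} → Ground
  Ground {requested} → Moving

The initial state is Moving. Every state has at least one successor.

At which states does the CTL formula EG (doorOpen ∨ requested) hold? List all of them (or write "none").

{Moving, Ground}

States satisfying doorOpen ∨ requested: {Moving, Floor1, Ground}.
States satisfying EG (doorOpen ∨ requested): {Moving, Ground}.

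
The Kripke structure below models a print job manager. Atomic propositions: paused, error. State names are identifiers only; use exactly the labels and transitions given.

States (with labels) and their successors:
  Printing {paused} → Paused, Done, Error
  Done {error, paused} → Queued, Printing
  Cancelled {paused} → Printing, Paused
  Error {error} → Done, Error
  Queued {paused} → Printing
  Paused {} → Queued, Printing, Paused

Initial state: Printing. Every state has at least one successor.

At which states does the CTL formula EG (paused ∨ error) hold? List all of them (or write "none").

{Printing, Done, Cancelled, Error, Queued}

States satisfying paused ∨ error: {Printing, Done, Cancelled, Error, Queued}.
States satisfying EG (paused ∨ error): {Printing, Done, Cancelled, Error, Queued}.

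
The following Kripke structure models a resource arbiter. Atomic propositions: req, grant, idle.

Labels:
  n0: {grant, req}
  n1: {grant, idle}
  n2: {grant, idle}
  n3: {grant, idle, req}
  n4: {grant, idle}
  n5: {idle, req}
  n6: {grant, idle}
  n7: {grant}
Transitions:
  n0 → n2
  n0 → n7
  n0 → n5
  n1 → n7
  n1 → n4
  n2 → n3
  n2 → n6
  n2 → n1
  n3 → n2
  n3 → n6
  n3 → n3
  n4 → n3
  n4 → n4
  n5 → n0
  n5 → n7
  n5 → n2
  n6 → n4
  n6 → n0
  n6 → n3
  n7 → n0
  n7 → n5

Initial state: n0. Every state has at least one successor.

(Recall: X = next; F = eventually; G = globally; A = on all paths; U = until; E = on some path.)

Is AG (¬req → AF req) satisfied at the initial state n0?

Violated

States satisfying ¬req → AF req: {n0, n3, n5, n7}.
States satisfying AG (¬req → AF req): ∅.
n1 is reachable from n0 and violates ¬req → AF req, so AG fails at n0.
n0 ∉ Sat(AG (¬req → AF req)).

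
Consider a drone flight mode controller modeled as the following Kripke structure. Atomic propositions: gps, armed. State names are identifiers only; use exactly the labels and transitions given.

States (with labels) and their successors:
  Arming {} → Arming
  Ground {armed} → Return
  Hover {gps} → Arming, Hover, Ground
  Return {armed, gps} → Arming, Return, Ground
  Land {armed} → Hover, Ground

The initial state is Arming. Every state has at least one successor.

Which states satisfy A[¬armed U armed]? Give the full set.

{Ground, Return, Land}

States satisfying ¬armed: {Arming, Hover}.
States satisfying armed: {Ground, Return, Land}.
States satisfying A[¬armed U armed]: {Ground, Return, Land}.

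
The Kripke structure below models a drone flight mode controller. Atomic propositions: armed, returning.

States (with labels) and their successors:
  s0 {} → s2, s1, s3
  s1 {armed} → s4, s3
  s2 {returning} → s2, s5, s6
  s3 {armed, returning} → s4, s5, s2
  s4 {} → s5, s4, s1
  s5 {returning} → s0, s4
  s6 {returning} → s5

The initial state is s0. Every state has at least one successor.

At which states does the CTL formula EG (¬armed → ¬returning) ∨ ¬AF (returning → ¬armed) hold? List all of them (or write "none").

States satisfying ¬armed → ¬returning: {s0, s1, s3, s4}.
States satisfying EG (¬armed → ¬returning): {s0, s1, s3, s4}.
States satisfying returning → ¬armed: {s0, s1, s2, s4, s5, s6}.
States satisfying AF (returning → ¬armed): {s0, s1, s2, s3, s4, s5, s6}.
States satisfying ¬AF (returning → ¬armed): ∅.
States satisfying EG (¬armed → ¬returning) ∨ ¬AF (returning → ¬armed): {s0, s1, s3, s4}.

{s0, s1, s3, s4}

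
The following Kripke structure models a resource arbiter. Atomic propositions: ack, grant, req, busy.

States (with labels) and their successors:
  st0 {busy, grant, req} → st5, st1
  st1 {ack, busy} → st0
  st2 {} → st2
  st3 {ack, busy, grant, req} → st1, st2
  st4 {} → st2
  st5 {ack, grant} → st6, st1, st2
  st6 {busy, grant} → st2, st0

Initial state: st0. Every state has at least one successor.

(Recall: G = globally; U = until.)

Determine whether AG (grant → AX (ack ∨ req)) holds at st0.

Does not hold

States satisfying grant → AX (ack ∨ req): {st0, st1, st2, st4}.
States satisfying AG (grant → AX (ack ∨ req)): {st2, st4}.
st5 is reachable from st0 and violates grant → AX (ack ∨ req), so AG fails at st0.
st0 ∉ Sat(AG (grant → AX (ack ∨ req))).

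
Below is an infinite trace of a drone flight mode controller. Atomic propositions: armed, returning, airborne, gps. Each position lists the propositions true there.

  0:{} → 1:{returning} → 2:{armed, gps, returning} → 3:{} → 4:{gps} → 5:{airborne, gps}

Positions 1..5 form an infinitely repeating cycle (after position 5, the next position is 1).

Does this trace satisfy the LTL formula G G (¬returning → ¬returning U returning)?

Holds

G (¬returning → ¬returning U returning) holds at every position 0..5, and those are all positions ever visited, so G G (¬returning → ¬returning U returning) holds.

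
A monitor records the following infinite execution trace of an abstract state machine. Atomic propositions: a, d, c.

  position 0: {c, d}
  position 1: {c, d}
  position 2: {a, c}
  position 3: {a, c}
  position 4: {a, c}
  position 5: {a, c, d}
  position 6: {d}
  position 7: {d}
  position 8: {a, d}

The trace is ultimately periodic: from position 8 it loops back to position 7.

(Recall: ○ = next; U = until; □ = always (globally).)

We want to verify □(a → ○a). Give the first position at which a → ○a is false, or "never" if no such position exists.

Check a → ○a at each position in order: 0 ✓, 1 ✓, 2 ✓, 3 ✓, 4 ✓.
At position 5 the labels are {a, c, d} and the next position 6 has {d}, so a → ○a is false there. This is the first violation.

5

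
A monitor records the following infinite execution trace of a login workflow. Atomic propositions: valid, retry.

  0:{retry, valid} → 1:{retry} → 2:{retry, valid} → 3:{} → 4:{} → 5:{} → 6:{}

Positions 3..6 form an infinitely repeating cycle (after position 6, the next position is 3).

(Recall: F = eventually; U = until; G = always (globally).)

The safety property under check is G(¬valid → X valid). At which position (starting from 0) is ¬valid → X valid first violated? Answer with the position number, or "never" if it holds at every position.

3

Check ¬valid → X valid at each position in order: 0 ✓, 1 ✓, 2 ✓.
At position 3 the labels are {} and the next position 4 has {}, so ¬valid → X valid is false there. This is the first violation.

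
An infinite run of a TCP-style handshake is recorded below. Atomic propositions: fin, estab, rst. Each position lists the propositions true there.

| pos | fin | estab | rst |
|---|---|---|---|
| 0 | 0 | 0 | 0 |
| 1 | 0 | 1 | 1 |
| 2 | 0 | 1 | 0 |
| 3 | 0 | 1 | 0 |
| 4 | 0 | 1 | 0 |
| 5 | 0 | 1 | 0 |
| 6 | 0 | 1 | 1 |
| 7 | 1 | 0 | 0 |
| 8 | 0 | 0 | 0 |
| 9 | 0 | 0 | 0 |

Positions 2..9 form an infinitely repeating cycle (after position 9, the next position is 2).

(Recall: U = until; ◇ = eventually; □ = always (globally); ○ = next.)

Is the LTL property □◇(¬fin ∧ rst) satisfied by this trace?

Yes

◇(¬fin ∧ rst) holds at every position 0..9, and those are all positions ever visited, so □◇(¬fin ∧ rst) holds.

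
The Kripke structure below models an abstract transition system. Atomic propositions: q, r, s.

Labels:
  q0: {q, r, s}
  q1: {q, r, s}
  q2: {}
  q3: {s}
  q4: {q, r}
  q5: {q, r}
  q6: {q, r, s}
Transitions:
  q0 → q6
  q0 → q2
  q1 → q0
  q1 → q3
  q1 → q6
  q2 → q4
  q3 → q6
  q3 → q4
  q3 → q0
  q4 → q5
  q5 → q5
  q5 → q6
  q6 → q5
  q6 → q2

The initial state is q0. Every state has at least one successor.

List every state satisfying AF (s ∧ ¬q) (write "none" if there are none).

States satisfying s ∧ ¬q: {q3}.
States satisfying AF (s ∧ ¬q): {q3}.

{q3}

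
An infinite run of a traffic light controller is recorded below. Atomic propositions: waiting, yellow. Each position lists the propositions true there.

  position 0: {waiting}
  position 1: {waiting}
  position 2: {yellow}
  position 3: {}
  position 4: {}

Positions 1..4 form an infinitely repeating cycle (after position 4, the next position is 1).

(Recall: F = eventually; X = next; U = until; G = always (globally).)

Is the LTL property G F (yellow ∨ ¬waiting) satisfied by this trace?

Yes

F (yellow ∨ ¬waiting) holds at every position 0..4, and those are all positions ever visited, so G F (yellow ∨ ¬waiting) holds.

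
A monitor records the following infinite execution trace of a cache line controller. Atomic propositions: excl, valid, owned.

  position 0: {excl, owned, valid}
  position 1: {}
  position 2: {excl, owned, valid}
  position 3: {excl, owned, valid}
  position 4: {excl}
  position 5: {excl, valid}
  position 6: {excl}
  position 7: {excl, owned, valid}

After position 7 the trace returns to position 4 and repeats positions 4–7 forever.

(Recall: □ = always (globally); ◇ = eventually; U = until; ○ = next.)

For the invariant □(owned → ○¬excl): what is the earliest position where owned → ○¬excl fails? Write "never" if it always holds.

Check owned → ○¬excl at each position in order: 0 ✓, 1 ✓.
At position 2 the labels are {excl, owned, valid} and the next position 3 has {excl, owned, valid}, so owned → ○¬excl is false there. This is the first violation.

2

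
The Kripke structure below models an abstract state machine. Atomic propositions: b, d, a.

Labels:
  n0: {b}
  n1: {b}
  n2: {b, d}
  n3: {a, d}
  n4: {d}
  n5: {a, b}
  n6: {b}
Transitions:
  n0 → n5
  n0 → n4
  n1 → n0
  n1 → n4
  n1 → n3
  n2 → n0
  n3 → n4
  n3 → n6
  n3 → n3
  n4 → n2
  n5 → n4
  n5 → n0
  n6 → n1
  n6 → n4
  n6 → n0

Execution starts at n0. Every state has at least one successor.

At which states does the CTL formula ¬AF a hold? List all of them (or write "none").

States satisfying a: {n3, n5}.
States satisfying AF a: {n3, n5}.
States satisfying ¬AF a: {n0, n1, n2, n4, n6}.

{n0, n1, n2, n4, n6}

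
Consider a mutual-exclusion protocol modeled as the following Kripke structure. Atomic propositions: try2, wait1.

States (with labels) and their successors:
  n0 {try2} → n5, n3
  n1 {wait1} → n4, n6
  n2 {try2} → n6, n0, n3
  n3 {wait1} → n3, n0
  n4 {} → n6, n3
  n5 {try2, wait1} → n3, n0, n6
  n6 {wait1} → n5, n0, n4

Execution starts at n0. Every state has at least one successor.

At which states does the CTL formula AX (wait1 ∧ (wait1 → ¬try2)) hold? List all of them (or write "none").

States satisfying wait1 ∧ (wait1 → ¬try2): {n1, n3, n6}.
States satisfying AX (wait1 ∧ (wait1 → ¬try2)): {n4}.

{n4}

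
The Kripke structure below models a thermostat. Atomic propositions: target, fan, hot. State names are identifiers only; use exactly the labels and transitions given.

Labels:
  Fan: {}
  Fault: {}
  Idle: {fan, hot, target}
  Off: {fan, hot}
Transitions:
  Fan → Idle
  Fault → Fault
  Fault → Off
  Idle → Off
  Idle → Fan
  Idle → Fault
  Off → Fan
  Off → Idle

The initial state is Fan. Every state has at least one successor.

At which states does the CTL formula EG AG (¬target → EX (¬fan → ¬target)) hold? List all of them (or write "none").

{Fan, Fault, Idle, Off}

States satisfying AG (¬target → EX (¬fan → ¬target)): {Fan, Fault, Idle, Off}.
States satisfying EG AG (¬target → EX (¬fan → ¬target)): {Fan, Fault, Idle, Off}.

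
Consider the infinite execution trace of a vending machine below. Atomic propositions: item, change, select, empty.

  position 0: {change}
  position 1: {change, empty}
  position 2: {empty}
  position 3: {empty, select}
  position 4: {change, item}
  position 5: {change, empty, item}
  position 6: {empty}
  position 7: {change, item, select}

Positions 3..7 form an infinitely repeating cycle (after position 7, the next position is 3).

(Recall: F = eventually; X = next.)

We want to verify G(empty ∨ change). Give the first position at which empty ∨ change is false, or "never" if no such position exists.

empty ∨ change holds at every position 0..7, and those are all the positions the trace ever visits, so the invariant G(empty ∨ change) is never violated.

never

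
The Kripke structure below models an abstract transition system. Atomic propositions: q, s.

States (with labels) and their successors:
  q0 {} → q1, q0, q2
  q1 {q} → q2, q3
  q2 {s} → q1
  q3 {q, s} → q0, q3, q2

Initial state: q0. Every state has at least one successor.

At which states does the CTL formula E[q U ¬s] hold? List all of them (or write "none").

{q0, q1, q3}

States satisfying q: {q1, q3}.
States satisfying ¬s: {q0, q1}.
States satisfying E[q U ¬s]: {q0, q1, q3}.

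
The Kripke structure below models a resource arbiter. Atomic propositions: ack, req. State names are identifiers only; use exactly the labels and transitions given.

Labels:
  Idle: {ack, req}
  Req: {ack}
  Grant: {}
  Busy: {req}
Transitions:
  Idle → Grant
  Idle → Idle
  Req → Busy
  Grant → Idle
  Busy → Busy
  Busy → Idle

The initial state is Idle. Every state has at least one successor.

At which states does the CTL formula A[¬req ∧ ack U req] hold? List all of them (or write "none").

{Idle, Req, Busy}

States satisfying ¬req ∧ ack: {Req}.
States satisfying req: {Idle, Busy}.
States satisfying A[¬req ∧ ack U req]: {Idle, Req, Busy}.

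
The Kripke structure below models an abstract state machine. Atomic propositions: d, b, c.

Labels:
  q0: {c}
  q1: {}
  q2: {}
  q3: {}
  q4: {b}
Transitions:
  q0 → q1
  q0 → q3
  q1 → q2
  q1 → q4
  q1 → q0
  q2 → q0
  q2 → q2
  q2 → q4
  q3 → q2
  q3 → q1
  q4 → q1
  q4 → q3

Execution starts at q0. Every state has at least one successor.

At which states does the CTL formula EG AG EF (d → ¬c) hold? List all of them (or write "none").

{q0, q1, q2, q3, q4}

States satisfying AG EF (d → ¬c): {q0, q1, q2, q3, q4}.
States satisfying EG AG EF (d → ¬c): {q0, q1, q2, q3, q4}.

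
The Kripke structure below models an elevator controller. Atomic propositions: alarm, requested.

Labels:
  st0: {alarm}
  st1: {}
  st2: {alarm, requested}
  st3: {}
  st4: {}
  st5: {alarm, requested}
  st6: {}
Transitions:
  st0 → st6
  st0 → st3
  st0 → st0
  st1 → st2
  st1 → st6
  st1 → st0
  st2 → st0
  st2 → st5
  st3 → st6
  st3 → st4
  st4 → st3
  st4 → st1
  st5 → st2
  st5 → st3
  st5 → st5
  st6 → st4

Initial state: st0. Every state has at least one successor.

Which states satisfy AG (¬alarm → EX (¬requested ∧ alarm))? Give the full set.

States satisfying ¬alarm → EX (¬requested ∧ alarm): {st0, st1, st2, st5}.
States satisfying AG (¬alarm → EX (¬requested ∧ alarm)): ∅.

none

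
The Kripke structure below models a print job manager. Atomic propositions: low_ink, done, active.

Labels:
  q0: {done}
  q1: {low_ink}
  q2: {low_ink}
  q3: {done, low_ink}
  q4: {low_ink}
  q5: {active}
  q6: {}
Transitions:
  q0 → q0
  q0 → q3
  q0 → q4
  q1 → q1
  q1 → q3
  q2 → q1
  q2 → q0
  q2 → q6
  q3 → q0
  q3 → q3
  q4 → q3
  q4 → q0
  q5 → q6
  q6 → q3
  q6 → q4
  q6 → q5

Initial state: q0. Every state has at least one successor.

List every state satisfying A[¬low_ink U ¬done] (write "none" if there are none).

States satisfying ¬low_ink: {q0, q5, q6}.
States satisfying ¬done: {q1, q2, q4, q5, q6}.
States satisfying A[¬low_ink U ¬done]: {q1, q2, q4, q5, q6}.

{q1, q2, q4, q5, q6}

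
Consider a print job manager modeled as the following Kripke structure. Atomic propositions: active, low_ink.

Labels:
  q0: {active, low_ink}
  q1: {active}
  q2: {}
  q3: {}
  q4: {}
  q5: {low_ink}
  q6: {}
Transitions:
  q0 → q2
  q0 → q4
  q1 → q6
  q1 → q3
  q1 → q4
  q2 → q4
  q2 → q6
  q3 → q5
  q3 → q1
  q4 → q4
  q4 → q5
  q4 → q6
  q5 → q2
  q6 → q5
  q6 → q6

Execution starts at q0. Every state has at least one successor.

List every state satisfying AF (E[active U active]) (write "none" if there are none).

States satisfying E[active U active]: {q0, q1}.
States satisfying AF (E[active U active]): {q0, q1}.

{q0, q1}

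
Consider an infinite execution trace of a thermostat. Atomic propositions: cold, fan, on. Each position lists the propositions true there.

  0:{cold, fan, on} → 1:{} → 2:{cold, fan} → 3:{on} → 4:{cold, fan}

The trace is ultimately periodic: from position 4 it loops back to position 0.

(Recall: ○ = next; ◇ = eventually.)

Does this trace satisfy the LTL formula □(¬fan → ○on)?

¬fan → ○on must hold at every position from 0 onward. It fails at position 1, so □(¬fan → ○on) is false.
Positions where ¬fan holds: 1, 3.
Check ○on at each: 1→fails, 3→fails.

No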